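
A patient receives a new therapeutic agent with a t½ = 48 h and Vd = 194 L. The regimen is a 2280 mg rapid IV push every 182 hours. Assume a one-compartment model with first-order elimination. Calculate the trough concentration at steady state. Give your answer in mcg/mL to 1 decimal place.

Over one 182-h interval, 182/48 ≈ 3.7917 half-lives elapse, leaving f ≈ 0.0722 of each dose.
Single-dose peak C₀ = D/Vd = 2280/194 ≈ 11.753 mcg/mL.
Steady-state trough Cmin,ss = C₀·f/(1−f) ≈ 11.753 × 0.0722/0.9278 ≈ 0.915 mcg/mL.

0.9 mcg/mL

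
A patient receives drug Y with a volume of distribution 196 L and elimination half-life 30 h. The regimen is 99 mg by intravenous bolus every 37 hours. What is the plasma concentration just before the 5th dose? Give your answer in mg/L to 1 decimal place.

f = (1/2)^(τ/t½) = (1/2)^(37/30) ≈ 0.4253.
C₀ = D/Vd = 99/196 ≈ 0.505 mg/L.
Before the 5th dose, 4 doses have been given. Superposition: Cmin = C₀·(f + f² + … + f^4).
≈ 0.505 × (0.4253 + 0.1809 + 0.0769 + 0.0327) ≈ 0.505 × 0.7158 ≈ 0.361 mg/L.

0.4 mg/L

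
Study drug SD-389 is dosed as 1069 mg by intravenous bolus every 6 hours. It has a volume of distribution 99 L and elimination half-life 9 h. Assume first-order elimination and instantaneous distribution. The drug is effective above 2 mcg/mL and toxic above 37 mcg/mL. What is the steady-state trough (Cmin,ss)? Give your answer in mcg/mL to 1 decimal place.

18.4 mcg/mL

Over one 6-h interval, 6/9 ≈ 0.66667 half-lives elapse, leaving f ≈ 0.6300 of each dose.
Each bolus raises the concentration by D/Vd = 1069/99 ≈ 10.798 mcg/mL.
Steady-state trough Cmin,ss = C₀·f/(1−f) ≈ 10.798 × 0.6300/0.3700 ≈ 18.386 mcg/mL.
Trough 18.4 mcg/mL vs MEC 2 mcg/mL: adequate.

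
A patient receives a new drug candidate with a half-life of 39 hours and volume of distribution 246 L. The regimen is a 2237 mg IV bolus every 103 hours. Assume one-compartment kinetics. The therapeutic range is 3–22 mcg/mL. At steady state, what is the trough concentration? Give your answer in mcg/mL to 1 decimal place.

τ/t½ = 103/39 ≈ 2.641, so fraction remaining f = (1/2)^(103/39) ≈ 0.1603.
Accumulation ratio R = 1/(1 − f) ≈ 1/0.8397 ≈ 1.1909.
Each bolus raises the concentration by D/Vd = 2237/246 ≈ 9.093 mcg/mL.
Cmax,ss = C₀/(1 − f) ≈ 9.093/0.8397 ≈ 10.829 mcg/mL.
Steady-state trough Cmin,ss = Cmax,ss·f ≈ 10.829 × 0.1603 ≈ 1.736 mcg/mL.
Trough 1.7 mcg/mL vs MEC 3 mcg/mL: subtherapeutic.

1.7 mcg/mL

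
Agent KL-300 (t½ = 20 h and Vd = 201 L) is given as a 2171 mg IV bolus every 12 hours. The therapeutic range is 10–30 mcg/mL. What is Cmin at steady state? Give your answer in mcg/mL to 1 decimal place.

20.9 mcg/mL

Over one 12-h interval, 12/20 ≈ 0.6 half-lives elapse, leaving f ≈ 0.6598 of each dose.
Accumulation ratio R = 1/(1 − f) ≈ 1/0.3402 ≈ 2.9394.
Each bolus raises the concentration by D/Vd = 2171/201 ≈ 10.801 mcg/mL.
Steady-state peak Cmax,ss = C₀·R ≈ 10.801 × 2.9394 ≈ 31.748 mcg/mL.
Steady-state trough Cmin,ss = Cmax,ss·f ≈ 31.748 × 0.6598 ≈ 20.947 mcg/mL.
Trough 20.9 mcg/mL vs MEC 10 mcg/mL: adequate.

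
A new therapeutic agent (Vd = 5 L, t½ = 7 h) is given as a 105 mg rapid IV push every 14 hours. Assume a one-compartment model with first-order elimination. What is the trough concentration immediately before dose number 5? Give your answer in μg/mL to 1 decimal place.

7.0 μg/mL

f = (1/2)^(τ/t½) = (1/2)^(14/7) ≈ 0.2500.
C₀ = D/Vd = 105/5 ≈ 21.000 μg/mL.
Before the 5th dose, 4 doses have been given. Superposition: Cmin = C₀·(f + f² + … + f^4).
≈ 21.000 × (0.2500 + 0.0625 + 0.0156 + 0.0039) ≈ 21.000 × 0.3320 ≈ 6.972 μg/mL.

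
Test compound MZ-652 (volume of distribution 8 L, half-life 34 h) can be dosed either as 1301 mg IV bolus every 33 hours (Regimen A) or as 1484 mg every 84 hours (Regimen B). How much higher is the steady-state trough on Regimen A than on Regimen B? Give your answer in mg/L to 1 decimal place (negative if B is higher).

Regimen A: f = (1/2)^(33/34) ≈ 0.5103; Cmin,ss = (1301/8)·f/(1−f) ≈ 169.466 mg/L.
Regimen B: f = (1/2)^(84/34) ≈ 0.1804; Cmin,ss = (1484/8)·f/(1−f) ≈ 40.830 mg/L.
Difference ≈ 169.466 − 40.830 ≈ 128.636 mg/L.

128.6 mg/L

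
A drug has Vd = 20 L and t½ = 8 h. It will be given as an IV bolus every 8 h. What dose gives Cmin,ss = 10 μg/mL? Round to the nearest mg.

200 mg

τ/t½ = 8/8 ≈ 1, so f = (1/2)^(8/8) ≈ 0.500000.
Cmin,ss = (D/Vd)·f/(1−f), so D = Cmin,ss·Vd·(1−f)/f.
D = 10 × 20 × (1−f)/f ≈ 10 × 20 × 1.00000 ≈ 200.00 mg.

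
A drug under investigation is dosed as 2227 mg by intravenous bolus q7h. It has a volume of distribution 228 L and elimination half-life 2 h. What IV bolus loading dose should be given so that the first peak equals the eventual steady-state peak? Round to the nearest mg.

f = (1/2)^(7/2) ≈ 0.088388; accumulation ratio R = 1/(1−f) ≈ 1.09696.
Loading dose to hit Cmax,ss on first dose: D_load = D_maint·R ≈ 2227 × 1.09696 ≈ 2442.93 mg.

2443 mg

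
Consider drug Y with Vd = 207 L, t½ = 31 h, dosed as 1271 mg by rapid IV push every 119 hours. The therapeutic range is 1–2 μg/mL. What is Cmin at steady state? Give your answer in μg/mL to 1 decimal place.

0.5 μg/mL

k = ln2/t½ = ln2/31 ≈ 0.022360 h⁻¹; fraction remaining f = e^(−kτ) = e^(−0.022360×119) ≈ 0.0699.
At steady state, accumulation factor R = 1/(1 − e^(−kτ)) ≈ 1.0752.
Each bolus raises the concentration by D/Vd = 1271/207 ≈ 6.140 μg/mL.
Cmax,ss = C₀/(1 − f) ≈ 6.140/0.9301 ≈ 6.601 μg/mL.
One interval later, Cmin,ss = Cmax,ss·e^(−kτ) ≈ 6.601 × 0.0699 ≈ 0.461 μg/mL.
Trough 0.5 μg/mL vs MEC 1 μg/mL: subtherapeutic.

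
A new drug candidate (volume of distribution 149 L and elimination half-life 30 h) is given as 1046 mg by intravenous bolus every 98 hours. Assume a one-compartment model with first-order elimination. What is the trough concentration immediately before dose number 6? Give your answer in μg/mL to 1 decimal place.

f = (1/2)^(τ/t½) = (1/2)^(98/30) ≈ 0.1039.
C₀ = D/Vd = 1046/149 ≈ 7.020 μg/mL.
Before the 6th dose, 5 doses have been given. Superposition: Cmin = C₀·(f + f² + … + f^5).
≈ 7.020 × (0.1039 + 0.0108 + 0.0011 + 0.0001 + 0.0000) ≈ 7.020 × 0.1159 ≈ 0.814 μg/mL.

0.8 μg/mL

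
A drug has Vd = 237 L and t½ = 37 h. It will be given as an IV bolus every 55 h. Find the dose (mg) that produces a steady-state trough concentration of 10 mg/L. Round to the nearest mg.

τ/t½ = 55/37 ≈ 1.4865, so f = (1/2)^(55/37) ≈ 0.356881.
Cmin,ss = (D/Vd)·f/(1−f), so D = Cmin,ss·Vd·(1−f)/f.
D = 10 × 237 × (1−f)/f ≈ 10 × 237 × 1.80205 ≈ 4270.86 mg.

4271 mg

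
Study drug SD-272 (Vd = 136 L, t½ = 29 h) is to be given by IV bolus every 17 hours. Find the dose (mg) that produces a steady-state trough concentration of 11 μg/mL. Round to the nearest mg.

750 mg

τ/t½ = 17/29 ≈ 0.58621, so f = (1/2)^(17/29) ≈ 0.666092.
Cmin,ss = (D/Vd)·f/(1−f), so D = Cmin,ss·Vd·(1−f)/f.
D = 11 × 136 × (1−f)/f ≈ 11 × 136 × 0.50129 ≈ 749.93 mg.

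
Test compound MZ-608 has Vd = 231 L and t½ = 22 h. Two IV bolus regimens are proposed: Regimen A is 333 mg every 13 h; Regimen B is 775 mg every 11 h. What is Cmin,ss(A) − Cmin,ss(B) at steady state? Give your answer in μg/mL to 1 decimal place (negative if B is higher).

-5.3 μg/mL

Regimen A: f = (1/2)^(13/22) ≈ 0.6639; Cmin,ss = (333/231)·f/(1−f) ≈ 2.848 μg/mL.
Regimen B: f = (1/2)^(11/22) ≈ 0.7071; Cmin,ss = (775/231)·f/(1−f) ≈ 8.099 μg/mL.
Difference ≈ 2.848 − 8.099 ≈ -5.251 μg/mL.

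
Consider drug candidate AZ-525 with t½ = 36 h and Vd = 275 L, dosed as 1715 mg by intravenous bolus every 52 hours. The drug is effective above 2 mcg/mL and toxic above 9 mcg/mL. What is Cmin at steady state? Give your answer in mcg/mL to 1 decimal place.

τ/t½ = 52/36 ≈ 1.4444, so fraction remaining f = (1/2)^(52/36) ≈ 0.3674.
Each bolus raises the concentration by D/Vd = 1715/275 ≈ 6.236 mcg/mL.
Steady-state trough Cmin,ss = C₀·f/(1−f) ≈ 6.236 × 0.3674/0.6326 ≈ 3.622 mcg/mL.
Trough 3.6 mcg/mL vs MEC 2 mcg/mL: adequate.

3.6 mcg/mL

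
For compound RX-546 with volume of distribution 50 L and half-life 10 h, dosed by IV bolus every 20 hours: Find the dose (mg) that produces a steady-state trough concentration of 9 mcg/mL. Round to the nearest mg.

τ/t½ = 20/10 ≈ 2, so f = (1/2)^(20/10) ≈ 0.250000.
Cmin,ss = (D/Vd)·f/(1−f), so D = Cmin,ss·Vd·(1−f)/f.
D = 9 × 50 × (1−f)/f ≈ 9 × 50 × 3.00000 ≈ 1350.00 mg.

1350 mg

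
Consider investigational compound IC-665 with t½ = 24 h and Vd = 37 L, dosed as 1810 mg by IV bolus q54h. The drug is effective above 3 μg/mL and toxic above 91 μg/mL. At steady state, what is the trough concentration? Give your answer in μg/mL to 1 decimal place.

13.0 μg/mL

τ/t½ = 54/24 ≈ 2.25, so fraction remaining f = (1/2)^(54/24) ≈ 0.2102.
Accumulation ratio R = 1/(1 − f) ≈ 1/0.7898 ≈ 1.2661.
Single-dose peak C₀ = D/Vd = 1810/37 ≈ 48.919 μg/mL.
Cmax,ss = C₀/(1 − f) ≈ 48.919/0.7898 ≈ 61.938 μg/mL.
One interval later, Cmin,ss = Cmax,ss·e^(−kτ) ≈ 61.938 × 0.2102 ≈ 13.019 μg/mL.
Trough 13.0 μg/mL vs MEC 3 μg/mL: adequate.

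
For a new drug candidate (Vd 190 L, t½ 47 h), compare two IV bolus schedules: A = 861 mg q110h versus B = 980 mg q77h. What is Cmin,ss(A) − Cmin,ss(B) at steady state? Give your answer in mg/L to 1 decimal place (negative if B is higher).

Regimen A: f = (1/2)^(110/47) ≈ 0.1975; Cmin,ss = (861/190)·f/(1−f) ≈ 1.115 mg/L.
Regimen B: f = (1/2)^(77/47) ≈ 0.3212; Cmin,ss = (980/190)·f/(1−f) ≈ 2.441 mg/L.
Difference ≈ 1.115 − 2.441 ≈ -1.326 mg/L.

-1.3 mg/L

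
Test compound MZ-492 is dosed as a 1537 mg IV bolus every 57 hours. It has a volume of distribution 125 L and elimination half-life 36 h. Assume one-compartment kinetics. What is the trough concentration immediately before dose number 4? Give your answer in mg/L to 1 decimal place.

5.9 mg/L

f = (1/2)^(τ/t½) = (1/2)^(57/36) ≈ 0.3337.
C₀ = D/Vd = 1537/125 ≈ 12.296 mg/L.
Before the 4th dose, 3 doses have been given. Superposition: Cmin = C₀·(f + f² + … + f^3).
≈ 12.296 × (0.3337 + 0.1114 + 0.0372) ≈ 12.296 × 0.4823 ≈ 5.930 mg/L.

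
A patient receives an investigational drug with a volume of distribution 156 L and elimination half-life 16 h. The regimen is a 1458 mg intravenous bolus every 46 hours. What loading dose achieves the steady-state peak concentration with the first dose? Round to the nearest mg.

f = (1/2)^(46/16) ≈ 0.136313; accumulation ratio R = 1/(1−f) ≈ 1.15783.
Loading dose to hit Cmax,ss on first dose: D_load = D_maint·R ≈ 1458 × 1.15783 ≈ 1688.12 mg.

1688 mg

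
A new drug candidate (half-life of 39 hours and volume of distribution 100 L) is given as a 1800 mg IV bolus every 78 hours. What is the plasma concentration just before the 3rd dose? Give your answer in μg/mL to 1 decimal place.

f = (1/2)^(τ/t½) = (1/2)^(78/39) ≈ 0.2500.
C₀ = D/Vd = 1800/100 ≈ 18.000 μg/mL.
Before the 3rd dose, 2 doses have been given. Superposition: Cmin = C₀·(f + f²).
≈ 18.000 × (0.2500 + 0.0625) ≈ 18.000 × 0.3125 ≈ 5.625 μg/mL.

5.6 μg/mL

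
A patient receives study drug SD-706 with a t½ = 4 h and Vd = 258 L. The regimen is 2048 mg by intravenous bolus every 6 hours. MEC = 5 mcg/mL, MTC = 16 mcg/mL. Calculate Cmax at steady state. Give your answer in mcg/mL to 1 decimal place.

τ/t½ = 6/4 ≈ 1.5, so fraction remaining f = (1/2)^(6/4) ≈ 0.3536.
Accumulation ratio R = 1/(1 − f) ≈ 1/0.6464 ≈ 1.5470.
Single-dose peak C₀ = D/Vd = 2048/258 ≈ 7.938 mcg/mL.
Steady-state peak Cmax,ss = C₀·R ≈ 7.938 × 1.5470 ≈ 12.280 mcg/mL.
Peak 12.3 mcg/mL vs MTC 16 mcg/mL: below toxic threshold.

12.3 mcg/mL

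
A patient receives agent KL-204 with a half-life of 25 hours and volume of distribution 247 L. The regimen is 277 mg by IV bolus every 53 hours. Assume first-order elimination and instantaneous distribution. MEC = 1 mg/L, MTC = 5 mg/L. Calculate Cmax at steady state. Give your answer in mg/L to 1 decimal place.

k = ln2/t½ = ln2/25 ≈ 0.027726 h⁻¹; fraction remaining f = e^(−kτ) = e^(−0.027726×53) ≈ 0.2300.
Accumulation ratio R = 1/(1 − f) ≈ 1/0.7700 ≈ 1.2987.
Each bolus raises the concentration by D/Vd = 277/247 ≈ 1.121 mg/L.
Steady-state peak Cmax,ss = C₀·R ≈ 1.121 × 1.2987 ≈ 1.456 mg/L.
Peak 1.5 mg/L vs MTC 5 mg/L: below toxic threshold.

1.5 mg/L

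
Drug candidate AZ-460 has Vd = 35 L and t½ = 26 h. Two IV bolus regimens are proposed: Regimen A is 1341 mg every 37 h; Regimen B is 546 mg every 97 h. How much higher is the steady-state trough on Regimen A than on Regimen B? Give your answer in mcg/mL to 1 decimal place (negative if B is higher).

21.5 mcg/mL

Regimen A: f = (1/2)^(37/26) ≈ 0.3729; Cmin,ss = (1341/35)·f/(1−f) ≈ 22.783 mcg/mL.
Regimen B: f = (1/2)^(97/26) ≈ 0.0753; Cmin,ss = (546/35)·f/(1−f) ≈ 1.270 mcg/mL.
Difference ≈ 22.783 − 1.270 ≈ 21.513 mcg/mL.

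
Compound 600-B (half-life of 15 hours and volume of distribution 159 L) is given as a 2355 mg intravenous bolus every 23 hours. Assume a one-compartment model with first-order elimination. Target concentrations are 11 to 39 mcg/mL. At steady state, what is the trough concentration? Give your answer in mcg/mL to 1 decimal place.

τ/t½ = 23/15 ≈ 1.5333, so fraction remaining f = (1/2)^(23/15) ≈ 0.3455.
Accumulation ratio R = 1/(1 − f) ≈ 1/0.6545 ≈ 1.5279.
Single-dose peak C₀ = D/Vd = 2355/159 ≈ 14.811 mcg/mL.
Steady-state peak Cmax,ss = C₀·R ≈ 14.811 × 1.5279 ≈ 22.630 mcg/mL.
One interval later, Cmin,ss = Cmax,ss·e^(−kτ) ≈ 22.630 × 0.3455 ≈ 7.819 mcg/mL.
Trough 7.8 mcg/mL vs MEC 11 mcg/mL: subtherapeutic.

7.8 mcg/mL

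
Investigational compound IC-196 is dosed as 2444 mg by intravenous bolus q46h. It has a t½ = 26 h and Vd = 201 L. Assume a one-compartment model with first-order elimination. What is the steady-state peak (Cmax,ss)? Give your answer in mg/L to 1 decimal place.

k = ln2/t½ = ln2/26 ≈ 0.026660 h⁻¹; fraction remaining f = e^(−kτ) = e^(−0.026660×46) ≈ 0.2934.
Accumulation ratio R = 1/(1 − f) ≈ 1/0.7066 ≈ 1.4152.
Each bolus raises the concentration by D/Vd = 2444/201 ≈ 12.159 mg/L.
Steady-state peak Cmax,ss = C₀·R ≈ 12.159 × 1.4152 ≈ 17.207 mg/L.

17.2 mg/L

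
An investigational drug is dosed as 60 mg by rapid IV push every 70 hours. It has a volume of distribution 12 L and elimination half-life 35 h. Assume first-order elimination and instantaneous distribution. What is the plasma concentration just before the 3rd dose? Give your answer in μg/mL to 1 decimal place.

1.6 μg/mL

f = (1/2)^(τ/t½) = (1/2)^(70/35) ≈ 0.2500.
C₀ = D/Vd = 60/12 ≈ 5.000 μg/mL.
Before the 3rd dose, 2 doses have been given. Superposition: Cmin = C₀·(f + f²).
≈ 5.000 × (0.2500 + 0.0625) ≈ 5.000 × 0.3125 ≈ 1.562 μg/mL.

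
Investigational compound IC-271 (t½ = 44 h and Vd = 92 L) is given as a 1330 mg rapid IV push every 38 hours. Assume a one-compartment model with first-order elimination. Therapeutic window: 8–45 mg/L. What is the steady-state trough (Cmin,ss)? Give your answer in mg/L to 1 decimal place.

k = ln2/t½ = ln2/44 ≈ 0.015753 h⁻¹; fraction remaining f = e^(−kτ) = e^(−0.015753×38) ≈ 0.5496.
Single-dose peak C₀ = D/Vd = 1330/92 ≈ 14.457 mg/L.
Steady-state trough Cmin,ss = C₀·f/(1−f) ≈ 14.457 × 0.5496/0.4504 ≈ 17.641 mg/L.
Trough 17.6 mg/L vs MEC 8 mg/L: adequate.

17.6 mg/L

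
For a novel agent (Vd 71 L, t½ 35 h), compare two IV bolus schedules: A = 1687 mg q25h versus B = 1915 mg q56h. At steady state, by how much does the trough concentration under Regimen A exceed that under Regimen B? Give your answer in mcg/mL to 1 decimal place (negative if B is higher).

Regimen A: f = (1/2)^(25/35) ≈ 0.6095; Cmin,ss = (1687/71)·f/(1−f) ≈ 37.086 mcg/mL.
Regimen B: f = (1/2)^(56/35) ≈ 0.3299; Cmin,ss = (1915/71)·f/(1−f) ≈ 13.279 mcg/mL.
Difference ≈ 37.086 − 13.279 ≈ 23.807 mcg/mL.

23.8 mcg/mL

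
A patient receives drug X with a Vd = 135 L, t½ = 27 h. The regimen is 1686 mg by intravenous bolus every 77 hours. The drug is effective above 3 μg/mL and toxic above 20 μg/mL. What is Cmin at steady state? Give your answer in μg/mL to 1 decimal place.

Over one 77-h interval, 77/27 ≈ 2.8519 half-lives elapse, leaving f ≈ 0.1385 of each dose.
At steady state, accumulation factor R = 1/(1 − e^(−kτ)) ≈ 1.1608.
Single-dose peak C₀ = D/Vd = 1686/135 ≈ 12.489 μg/mL.
Steady-state peak Cmax,ss = C₀·R ≈ 12.489 × 1.1608 ≈ 14.497 μg/mL.
One interval later, Cmin,ss = Cmax,ss·e^(−kτ) ≈ 14.497 × 0.1385 ≈ 2.008 μg/mL.
Trough 2.0 μg/mL vs MEC 3 μg/mL: subtherapeutic.

2.0 μg/mL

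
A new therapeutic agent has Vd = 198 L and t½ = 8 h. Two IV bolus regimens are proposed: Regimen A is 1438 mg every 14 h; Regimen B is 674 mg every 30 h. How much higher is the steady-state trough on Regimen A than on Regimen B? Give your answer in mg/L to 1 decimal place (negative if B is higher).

Regimen A: f = (1/2)^(14/8) ≈ 0.2973; Cmin,ss = (1438/198)·f/(1−f) ≈ 3.073 mg/L.
Regimen B: f = (1/2)^(30/8) ≈ 0.0743; Cmin,ss = (674/198)·f/(1−f) ≈ 0.273 mg/L.
Difference ≈ 3.073 − 0.273 ≈ 2.800 mg/L.

2.8 mg/L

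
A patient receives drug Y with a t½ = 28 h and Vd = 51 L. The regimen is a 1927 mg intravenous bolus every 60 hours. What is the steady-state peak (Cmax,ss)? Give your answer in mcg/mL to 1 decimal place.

k = ln2/t½ = ln2/28 ≈ 0.024755 h⁻¹; fraction remaining f = e^(−kτ) = e^(−0.024755×60) ≈ 0.2264.
At steady state, accumulation factor R = 1/(1 − e^(−kτ)) ≈ 1.2927.
Single-dose peak C₀ = D/Vd = 1927/51 ≈ 37.784 mcg/mL.
Cmax,ss = C₀/(1 − f) ≈ 37.784/0.7736 ≈ 48.842 mcg/mL.

48.8 mcg/mL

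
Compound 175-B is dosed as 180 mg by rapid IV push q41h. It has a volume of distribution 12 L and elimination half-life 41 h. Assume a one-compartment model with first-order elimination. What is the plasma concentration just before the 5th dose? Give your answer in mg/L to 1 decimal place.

f = (1/2)^(τ/t½) = (1/2)^(41/41) ≈ 0.5000.
C₀ = D/Vd = 180/12 ≈ 15.000 mg/L.
Before the 5th dose, 4 doses have been given. Superposition: Cmin = C₀·(f + f² + … + f^4).
≈ 15.000 × (0.5000 + 0.2500 + 0.1250 + 0.0625) ≈ 15.000 × 0.9375 ≈ 14.062 mg/L.

14.1 mg/L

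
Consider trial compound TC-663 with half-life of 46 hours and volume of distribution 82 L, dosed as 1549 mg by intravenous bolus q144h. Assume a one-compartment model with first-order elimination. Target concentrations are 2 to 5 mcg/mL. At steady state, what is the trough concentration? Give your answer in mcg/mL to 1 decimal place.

2.4 mcg/mL

Over one 144-h interval, 144/46 ≈ 3.1304 half-lives elapse, leaving f ≈ 0.1142 of each dose.
Accumulation ratio R = 1/(1 − f) ≈ 1/0.8858 ≈ 1.1289.
Single-dose peak C₀ = D/Vd = 1549/82 ≈ 18.890 mcg/mL.
Steady-state peak Cmax,ss = C₀·R ≈ 18.890 × 1.1289 ≈ 21.325 mcg/mL.
Steady-state trough Cmin,ss = Cmax,ss·f ≈ 21.325 × 0.1142 ≈ 2.435 mcg/mL.
Trough 2.4 mcg/mL vs MEC 2 mcg/mL: adequate.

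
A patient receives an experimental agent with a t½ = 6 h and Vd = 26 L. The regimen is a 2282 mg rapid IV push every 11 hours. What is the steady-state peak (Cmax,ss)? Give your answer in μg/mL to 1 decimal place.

k = ln2/t½ = ln2/6 ≈ 0.115525 h⁻¹; fraction remaining f = e^(−kτ) = e^(−0.115525×11) ≈ 0.2806.
At steady state, accumulation factor R = 1/(1 − e^(−kτ)) ≈ 1.3900.
Each bolus raises the concentration by D/Vd = 2282/26 ≈ 87.769 μg/mL.
Steady-state peak Cmax,ss = C₀·R ≈ 87.769 × 1.3900 ≈ 121.999 μg/mL.

122.0 μg/mL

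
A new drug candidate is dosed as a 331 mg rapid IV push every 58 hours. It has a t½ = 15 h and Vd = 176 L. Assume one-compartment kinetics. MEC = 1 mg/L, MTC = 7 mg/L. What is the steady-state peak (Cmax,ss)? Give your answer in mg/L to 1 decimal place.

Over one 58-h interval, 58/15 ≈ 3.8667 half-lives elapse, leaving f ≈ 0.0686 of each dose.
At steady state, accumulation factor R = 1/(1 − e^(−kτ)) ≈ 1.0737.
Each bolus raises the concentration by D/Vd = 331/176 ≈ 1.881 mg/L.
Cmax,ss = C₀/(1 − f) ≈ 1.881/0.9314 ≈ 2.020 mg/L.
Peak 2.0 mg/L vs MTC 7 mg/L: below toxic threshold.

2.0 mg/L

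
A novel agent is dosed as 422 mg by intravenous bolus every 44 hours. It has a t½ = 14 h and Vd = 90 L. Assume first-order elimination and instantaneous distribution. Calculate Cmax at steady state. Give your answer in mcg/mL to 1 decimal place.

5.3 mcg/mL

k = ln2/t½ = ln2/14 ≈ 0.049511 h⁻¹; fraction remaining f = e^(−kτ) = e^(−0.049511×44) ≈ 0.1132.
Accumulation ratio R = 1/(1 − f) ≈ 1/0.8868 ≈ 1.1276.
Single-dose peak C₀ = D/Vd = 422/90 ≈ 4.689 mcg/mL.
Steady-state peak Cmax,ss = C₀·R ≈ 4.689 × 1.1276 ≈ 5.287 mcg/mL.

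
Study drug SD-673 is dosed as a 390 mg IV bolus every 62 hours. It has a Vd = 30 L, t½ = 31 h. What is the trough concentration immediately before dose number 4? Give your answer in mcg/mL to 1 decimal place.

4.3 mcg/mL

f = (1/2)^(τ/t½) = (1/2)^(62/31) ≈ 0.2500.
C₀ = D/Vd = 390/30 ≈ 13.000 mcg/mL.
Before the 4th dose, 3 doses have been given. Superposition: Cmin = C₀·(f + f² + … + f^3).
≈ 13.000 × (0.2500 + 0.0625 + 0.0156) ≈ 13.000 × 0.3281 ≈ 4.265 mcg/mL.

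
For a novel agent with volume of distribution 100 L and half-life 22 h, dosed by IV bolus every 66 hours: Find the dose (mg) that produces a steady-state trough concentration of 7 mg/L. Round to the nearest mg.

4900 mg

τ/t½ = 66/22 ≈ 3, so f = (1/2)^(66/22) ≈ 0.125000.
Cmin,ss = (D/Vd)·f/(1−f), so D = Cmin,ss·Vd·(1−f)/f.
D = 7 × 100 × (1−f)/f ≈ 7 × 100 × 7.00000 ≈ 4900.00 mg.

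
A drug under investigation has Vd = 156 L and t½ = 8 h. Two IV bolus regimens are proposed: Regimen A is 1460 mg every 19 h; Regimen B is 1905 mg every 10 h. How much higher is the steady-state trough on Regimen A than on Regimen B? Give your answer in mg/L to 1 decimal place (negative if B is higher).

-6.6 mg/L

Regimen A: f = (1/2)^(19/8) ≈ 0.1928; Cmin,ss = (1460/156)·f/(1−f) ≈ 2.235 mg/L.
Regimen B: f = (1/2)^(10/8) ≈ 0.4204; Cmin,ss = (1905/156)·f/(1−f) ≈ 8.857 mg/L.
Difference ≈ 2.235 − 8.857 ≈ -6.622 mg/L.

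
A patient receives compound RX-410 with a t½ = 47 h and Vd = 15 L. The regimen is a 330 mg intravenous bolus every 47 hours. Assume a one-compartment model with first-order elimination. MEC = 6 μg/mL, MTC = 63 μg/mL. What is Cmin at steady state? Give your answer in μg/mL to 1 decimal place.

22.0 μg/mL

τ = 47 h = 1 half-life, so f = (1/2)^1 = 0.5.
Accumulation ratio R = 1/(1 − f) = 1/0.5 = 2/1.
Single-dose peak C₀ = D/Vd = 330/15 = 22 μg/mL.
Steady-state peak Cmax,ss = C₀·R = 22 × 2/1 ≈ 44.000 μg/mL.
Steady-state trough Cmin,ss = Cmax,ss·f ≈ 44.000 × 0.5 ≈ 22.000 μg/mL.
Trough 22.0 μg/mL vs MEC 6 μg/mL: adequate.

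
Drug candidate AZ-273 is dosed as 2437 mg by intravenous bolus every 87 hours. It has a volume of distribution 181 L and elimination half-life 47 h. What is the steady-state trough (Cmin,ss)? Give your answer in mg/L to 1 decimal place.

k = ln2/t½ = ln2/47 ≈ 0.014748 h⁻¹; fraction remaining f = e^(−kτ) = e^(−0.014748×87) ≈ 0.2772.
At steady state, accumulation factor R = 1/(1 − e^(−kτ)) ≈ 1.3835.
Each bolus raises the concentration by D/Vd = 2437/181 ≈ 13.464 mg/L.
Steady-state peak Cmax,ss = C₀·R ≈ 13.464 × 1.3835 ≈ 18.627 mg/L.
Steady-state trough Cmin,ss = Cmax,ss·f ≈ 18.627 × 0.2772 ≈ 5.163 mg/L.

5.2 mg/L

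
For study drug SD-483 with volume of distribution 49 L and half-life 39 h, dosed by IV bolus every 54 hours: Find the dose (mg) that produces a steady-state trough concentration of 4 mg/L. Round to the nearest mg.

316 mg

τ/t½ = 54/39 ≈ 1.3846, so f = (1/2)^(54/39) ≈ 0.382992.
Cmin,ss = (D/Vd)·f/(1−f), so D = Cmin,ss·Vd·(1−f)/f.
D = 4 × 49 × (1−f)/f ≈ 4 × 49 × 1.61102 ≈ 315.76 mg.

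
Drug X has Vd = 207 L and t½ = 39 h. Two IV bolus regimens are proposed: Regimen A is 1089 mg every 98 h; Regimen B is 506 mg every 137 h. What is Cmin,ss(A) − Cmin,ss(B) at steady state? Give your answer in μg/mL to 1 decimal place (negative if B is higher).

Regimen A: f = (1/2)^(98/39) ≈ 0.1752; Cmin,ss = (1089/207)·f/(1−f) ≈ 1.117 μg/mL.
Regimen B: f = (1/2)^(137/39) ≈ 0.0876; Cmin,ss = (506/207)·f/(1−f) ≈ 0.235 μg/mL.
Difference ≈ 1.117 − 0.235 ≈ 0.882 μg/mL.

0.9 μg/mL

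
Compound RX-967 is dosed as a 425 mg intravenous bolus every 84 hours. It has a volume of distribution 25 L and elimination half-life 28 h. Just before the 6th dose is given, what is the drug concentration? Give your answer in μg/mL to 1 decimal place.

2.4 μg/mL

f = (1/2)^(τ/t½) = (1/2)^(84/28) ≈ 0.1250.
C₀ = D/Vd = 425/25 ≈ 17.000 μg/mL.
Before the 6th dose, 5 doses have been given. Superposition: Cmin = C₀·(f + f² + … + f^5).
≈ 17.000 × (0.1250 + 0.0156 + 0.0020 + 0.0002 + 0.0000) ≈ 17.000 × 0.1428 ≈ 2.428 μg/mL.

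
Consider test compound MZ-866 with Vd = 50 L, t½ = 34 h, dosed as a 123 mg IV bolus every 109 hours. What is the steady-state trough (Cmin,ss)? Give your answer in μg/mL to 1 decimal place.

k = ln2/t½ = ln2/34 ≈ 0.020387 h⁻¹; fraction remaining f = e^(−kτ) = e^(−0.020387×109) ≈ 0.1084.
Accumulation ratio R = 1/(1 − f) ≈ 1/0.8916 ≈ 1.1216.
Single-dose peak C₀ = D/Vd = 123/50 ≈ 2.460 μg/mL.
Steady-state peak Cmax,ss = C₀·R ≈ 2.460 × 1.1216 ≈ 2.759 μg/mL.
One interval later, Cmin,ss = Cmax,ss·e^(−kτ) ≈ 2.759 × 0.1084 ≈ 0.299 μg/mL.

0.3 μg/mL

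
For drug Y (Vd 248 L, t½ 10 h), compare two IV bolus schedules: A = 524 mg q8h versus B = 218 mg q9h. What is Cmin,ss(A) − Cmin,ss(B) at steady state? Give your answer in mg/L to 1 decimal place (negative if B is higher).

Regimen A: f = (1/2)^(8/10) ≈ 0.5743; Cmin,ss = (524/248)·f/(1−f) ≈ 2.850 mg/L.
Regimen B: f = (1/2)^(9/10) ≈ 0.5359; Cmin,ss = (218/248)·f/(1−f) ≈ 1.015 mg/L.
Difference ≈ 2.850 − 1.015 ≈ 1.835 mg/L.

1.8 mg/L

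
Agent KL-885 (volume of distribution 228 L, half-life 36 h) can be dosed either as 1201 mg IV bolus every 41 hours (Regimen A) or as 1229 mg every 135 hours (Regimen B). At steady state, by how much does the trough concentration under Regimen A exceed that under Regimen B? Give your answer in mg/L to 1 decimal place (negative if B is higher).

3.9 mg/L

Regimen A: f = (1/2)^(41/36) ≈ 0.4541; Cmin,ss = (1201/228)·f/(1−f) ≈ 4.382 mg/L.
Regimen B: f = (1/2)^(135/36) ≈ 0.0743; Cmin,ss = (1229/228)·f/(1−f) ≈ 0.433 mg/L.
Difference ≈ 4.382 − 0.433 ≈ 3.949 mg/L.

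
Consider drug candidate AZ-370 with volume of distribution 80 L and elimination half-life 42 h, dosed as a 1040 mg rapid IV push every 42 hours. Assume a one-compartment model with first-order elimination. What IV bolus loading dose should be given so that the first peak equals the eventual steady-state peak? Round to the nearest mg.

f = (1/2)^(42/42) ≈ 0.500000; accumulation ratio R = 1/(1−f) ≈ 2.00000.
Loading dose to hit Cmax,ss on first dose: D_load = D_maint·R ≈ 1040 × 2.00000 ≈ 2080.00 mg.

2080 mg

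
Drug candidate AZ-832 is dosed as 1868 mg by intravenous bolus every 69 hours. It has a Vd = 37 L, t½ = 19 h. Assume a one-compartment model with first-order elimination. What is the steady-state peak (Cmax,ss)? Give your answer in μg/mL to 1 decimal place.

τ/t½ = 69/19 ≈ 3.6316, so fraction remaining f = (1/2)^(69/19) ≈ 0.0807.
Accumulation ratio R = 1/(1 − f) ≈ 1/0.9193 ≈ 1.0878.
Each bolus raises the concentration by D/Vd = 1868/37 ≈ 50.486 μg/mL.
Steady-state peak Cmax,ss = C₀·R ≈ 50.486 × 1.0878 ≈ 54.919 μg/mL.

54.9 μg/mL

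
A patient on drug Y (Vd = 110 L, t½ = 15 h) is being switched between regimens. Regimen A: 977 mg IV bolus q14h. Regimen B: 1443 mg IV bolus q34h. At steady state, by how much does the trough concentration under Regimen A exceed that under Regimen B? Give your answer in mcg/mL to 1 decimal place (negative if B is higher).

Regimen A: f = (1/2)^(14/15) ≈ 0.5236; Cmin,ss = (977/110)·f/(1−f) ≈ 9.762 mcg/mL.
Regimen B: f = (1/2)^(34/15) ≈ 0.2078; Cmin,ss = (1443/110)·f/(1−f) ≈ 3.441 mcg/mL.
Difference ≈ 9.762 − 3.441 ≈ 6.321 mcg/mL.

6.3 mcg/mL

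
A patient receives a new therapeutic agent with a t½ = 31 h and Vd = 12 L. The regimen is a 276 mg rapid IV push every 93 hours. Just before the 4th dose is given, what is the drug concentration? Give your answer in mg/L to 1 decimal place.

f = (1/2)^(τ/t½) = (1/2)^(93/31) ≈ 0.1250.
C₀ = D/Vd = 276/12 ≈ 23.000 mg/L.
Before the 4th dose, 3 doses have been given. Superposition: Cmin = C₀·(f + f² + … + f^3).
≈ 23.000 × (0.1250 + 0.0156 + 0.0020) ≈ 23.000 × 0.1426 ≈ 3.280 mg/L.

3.3 mg/L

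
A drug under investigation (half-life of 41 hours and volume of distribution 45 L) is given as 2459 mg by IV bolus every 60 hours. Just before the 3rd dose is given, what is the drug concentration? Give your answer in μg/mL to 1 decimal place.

27.0 μg/mL

f = (1/2)^(τ/t½) = (1/2)^(60/41) ≈ 0.3626.
C₀ = D/Vd = 2459/45 ≈ 54.644 μg/mL.
Before the 3rd dose, 2 doses have been given. Superposition: Cmin = C₀·(f + f²).
≈ 54.644 × (0.3626 + 0.1315) ≈ 54.644 × 0.4941 ≈ 27.000 μg/mL.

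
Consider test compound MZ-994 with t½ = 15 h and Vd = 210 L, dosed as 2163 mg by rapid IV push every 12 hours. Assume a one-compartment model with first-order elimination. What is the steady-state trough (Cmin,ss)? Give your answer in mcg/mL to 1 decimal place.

13.9 mcg/mL

τ/t½ = 12/15 ≈ 0.8, so fraction remaining f = (1/2)^(12/15) ≈ 0.5743.
Each bolus raises the concentration by D/Vd = 2163/210 ≈ 10.300 mcg/mL.
Steady-state trough Cmin,ss = C₀·f/(1−f) ≈ 10.300 × 0.5743/0.4257 ≈ 13.895 mcg/mL.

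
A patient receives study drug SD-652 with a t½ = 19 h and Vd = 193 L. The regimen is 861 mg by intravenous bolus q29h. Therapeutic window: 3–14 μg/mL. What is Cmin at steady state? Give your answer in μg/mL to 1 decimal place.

2.4 μg/mL

τ/t½ = 29/19 ≈ 1.5263, so fraction remaining f = (1/2)^(29/19) ≈ 0.3472.
Single-dose peak C₀ = D/Vd = 861/193 ≈ 4.461 μg/mL.
Steady-state trough Cmin,ss = C₀·f/(1−f) ≈ 4.461 × 0.3472/0.6528 ≈ 2.373 μg/mL.
Trough 2.4 μg/mL vs MEC 3 μg/mL: subtherapeutic.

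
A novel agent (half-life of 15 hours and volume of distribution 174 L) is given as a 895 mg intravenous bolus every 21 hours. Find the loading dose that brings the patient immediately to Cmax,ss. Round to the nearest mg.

f = (1/2)^(21/15) ≈ 0.378929; accumulation ratio R = 1/(1−f) ≈ 1.61012.
Loading dose to hit Cmax,ss on first dose: D_load = D_maint·R ≈ 895 × 1.61012 ≈ 1441.06 mg.

1441 mg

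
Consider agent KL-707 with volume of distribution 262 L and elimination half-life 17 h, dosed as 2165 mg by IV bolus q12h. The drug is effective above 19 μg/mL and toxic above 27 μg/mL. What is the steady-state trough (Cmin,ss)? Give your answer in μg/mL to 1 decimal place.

13.1 μg/mL

k = ln2/t½ = ln2/17 ≈ 0.040773 h⁻¹; fraction remaining f = e^(−kτ) = e^(−0.040773×12) ≈ 0.6131.
At steady state, accumulation factor R = 1/(1 − e^(−kτ)) ≈ 2.5846.
Single-dose peak C₀ = D/Vd = 2165/262 ≈ 8.263 μg/mL.
Cmax,ss = C₀/(1 − f) ≈ 8.263/0.3869 ≈ 21.357 μg/mL.
One interval later, Cmin,ss = Cmax,ss·e^(−kτ) ≈ 21.357 × 0.6131 ≈ 13.094 μg/mL.
Trough 13.1 μg/mL vs MEC 19 μg/mL: subtherapeutic.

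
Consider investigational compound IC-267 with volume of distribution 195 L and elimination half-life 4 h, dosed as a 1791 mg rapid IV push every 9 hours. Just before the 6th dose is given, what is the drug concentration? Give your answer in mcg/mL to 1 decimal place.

2.4 mcg/mL

f = (1/2)^(τ/t½) = (1/2)^(9/4) ≈ 0.2102.
C₀ = D/Vd = 1791/195 ≈ 9.185 mcg/mL.
Before the 6th dose, 5 doses have been given. Superposition: Cmin = C₀·(f + f² + … + f^5).
≈ 9.185 × (0.2102 + 0.0442 + 0.0093 + 0.0020 + 0.0004) ≈ 9.185 × 0.2661 ≈ 2.444 mcg/mL.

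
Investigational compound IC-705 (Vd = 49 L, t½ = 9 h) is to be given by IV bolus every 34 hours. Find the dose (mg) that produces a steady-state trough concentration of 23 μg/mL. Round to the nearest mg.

τ/t½ = 34/9 ≈ 3.7778, so f = (1/2)^(34/9) ≈ 0.072908.
Cmin,ss = (D/Vd)·f/(1−f), so D = Cmin,ss·Vd·(1−f)/f.
D = 23 × 49 × (1−f)/f ≈ 23 × 49 × 12.71592 ≈ 14330.84 mg.

14331 mg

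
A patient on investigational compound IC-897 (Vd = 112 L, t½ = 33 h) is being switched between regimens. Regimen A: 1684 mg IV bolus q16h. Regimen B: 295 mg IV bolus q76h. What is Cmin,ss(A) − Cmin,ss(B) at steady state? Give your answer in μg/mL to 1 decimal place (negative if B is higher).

Regimen A: f = (1/2)^(16/33) ≈ 0.7146; Cmin,ss = (1684/112)·f/(1−f) ≈ 37.647 μg/mL.
Regimen B: f = (1/2)^(76/33) ≈ 0.2026; Cmin,ss = (295/112)·f/(1−f) ≈ 0.669 μg/mL.
Difference ≈ 37.647 − 0.669 ≈ 36.978 μg/mL.

37.0 μg/mL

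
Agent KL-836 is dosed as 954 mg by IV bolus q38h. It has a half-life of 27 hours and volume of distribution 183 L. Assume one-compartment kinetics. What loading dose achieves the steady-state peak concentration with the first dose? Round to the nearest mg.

1531 mg

f = (1/2)^(38/27) ≈ 0.376989; accumulation ratio R = 1/(1−f) ≈ 1.60511.
Loading dose to hit Cmax,ss on first dose: D_load = D_maint·R ≈ 954 × 1.60511 ≈ 1531.27 mg.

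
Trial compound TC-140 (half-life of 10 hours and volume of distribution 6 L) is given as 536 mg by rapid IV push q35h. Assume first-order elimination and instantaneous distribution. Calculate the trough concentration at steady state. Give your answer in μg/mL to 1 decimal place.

Over one 35-h interval, 35/10 ≈ 3.5 half-lives elapse, leaving f ≈ 0.0884 of each dose.
Accumulation ratio R = 1/(1 − f) ≈ 1/0.9116 ≈ 1.0970.
Single-dose peak C₀ = D/Vd = 536/6 ≈ 89.333 μg/mL.
Cmax,ss = C₀/(1 − f) ≈ 89.333/0.9116 ≈ 97.996 μg/mL.
Steady-state trough Cmin,ss = Cmax,ss·f ≈ 97.996 × 0.0884 ≈ 8.663 μg/mL.

8.7 μg/mL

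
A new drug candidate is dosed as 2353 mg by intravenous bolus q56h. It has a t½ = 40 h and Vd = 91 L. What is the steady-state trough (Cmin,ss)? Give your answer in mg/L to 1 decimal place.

15.8 mg/L

k = ln2/t½ = ln2/40 ≈ 0.017329 h⁻¹; fraction remaining f = e^(−kτ) = e^(−0.017329×56) ≈ 0.3789.
At steady state, accumulation factor R = 1/(1 − e^(−kτ)) ≈ 1.6100.
Each bolus raises the concentration by D/Vd = 2353/91 ≈ 25.857 mg/L.
Cmax,ss = C₀/(1 − f) ≈ 25.857/0.6211 ≈ 41.631 mg/L.
One interval later, Cmin,ss = Cmax,ss·e^(−kτ) ≈ 41.631 × 0.3789 ≈ 15.774 mg/L.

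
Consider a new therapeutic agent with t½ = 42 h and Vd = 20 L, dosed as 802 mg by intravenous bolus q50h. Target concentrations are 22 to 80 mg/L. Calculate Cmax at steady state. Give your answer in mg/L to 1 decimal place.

Over one 50-h interval, 50/42 ≈ 1.1905 half-lives elapse, leaving f ≈ 0.4382 of each dose.
Accumulation ratio R = 1/(1 − f) ≈ 1/0.5618 ≈ 1.7800.
Each bolus raises the concentration by D/Vd = 802/20 ≈ 40.100 mg/L.
Steady-state peak Cmax,ss = C₀·R ≈ 40.100 × 1.7800 ≈ 71.378 mg/L.
Peak 71.4 mg/L vs MTC 80 mg/L: below toxic threshold.

71.4 mg/L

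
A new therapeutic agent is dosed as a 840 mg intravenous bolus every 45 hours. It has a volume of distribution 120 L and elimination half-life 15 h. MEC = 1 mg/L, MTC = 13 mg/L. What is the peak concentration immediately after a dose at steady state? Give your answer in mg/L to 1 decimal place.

8.0 mg/L

The dosing interval is 3 half-lives, so f = 2^(−3) = 0.125.
Accumulation ratio R = 1/(1 − f) = 1/0.875 = 8/7.
Single-dose peak C₀ = D/Vd = 840/120 = 7 mg/L.
Steady-state peak Cmax,ss = C₀·R = 7 × 8/7 ≈ 8.000 mg/L.
Peak 8.0 mg/L vs MTC 13 mg/L: below toxic threshold.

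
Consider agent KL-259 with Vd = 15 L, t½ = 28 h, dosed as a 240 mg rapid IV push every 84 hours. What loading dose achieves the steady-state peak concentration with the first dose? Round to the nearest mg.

274 mg

f = (1/2)^(84/28) ≈ 0.125000; accumulation ratio R = 1/(1−f) ≈ 1.14286.
Loading dose to hit Cmax,ss on first dose: D_load = D_maint·R ≈ 240 × 1.14286 ≈ 274.29 mg.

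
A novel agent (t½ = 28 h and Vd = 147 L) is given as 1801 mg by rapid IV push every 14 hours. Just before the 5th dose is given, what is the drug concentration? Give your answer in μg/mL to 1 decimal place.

f = (1/2)^(τ/t½) = (1/2)^(14/28) ≈ 0.7071.
C₀ = D/Vd = 1801/147 ≈ 12.252 μg/mL.
Before the 5th dose, 4 doses have been given. Superposition: Cmin = C₀·(f + f² + … + f^4).
≈ 12.252 × (0.7071 + 0.5000 + 0.3535 + 0.2500) ≈ 12.252 × 1.8106 ≈ 22.183 μg/mL.

22.2 μg/mL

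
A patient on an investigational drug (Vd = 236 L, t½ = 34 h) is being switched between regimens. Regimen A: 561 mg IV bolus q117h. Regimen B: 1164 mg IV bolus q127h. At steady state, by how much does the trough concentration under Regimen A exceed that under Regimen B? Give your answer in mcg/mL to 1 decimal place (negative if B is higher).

-0.2 mcg/mL

Regimen A: f = (1/2)^(117/34) ≈ 0.0921; Cmin,ss = (561/236)·f/(1−f) ≈ 0.241 mcg/mL.
Regimen B: f = (1/2)^(127/34) ≈ 0.0751; Cmin,ss = (1164/236)·f/(1−f) ≈ 0.400 mcg/mL.
Difference ≈ 0.241 − 0.400 ≈ -0.159 mcg/mL.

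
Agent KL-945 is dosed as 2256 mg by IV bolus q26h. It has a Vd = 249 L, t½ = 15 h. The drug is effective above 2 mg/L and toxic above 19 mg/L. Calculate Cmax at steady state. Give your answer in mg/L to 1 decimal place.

13.0 mg/L

τ/t½ = 26/15 ≈ 1.7333, so fraction remaining f = (1/2)^(26/15) ≈ 0.3008.
At steady state, accumulation factor R = 1/(1 − e^(−kτ)) ≈ 1.4302.
Single-dose peak C₀ = D/Vd = 2256/249 ≈ 9.060 mg/L.
Steady-state peak Cmax,ss = C₀·R ≈ 9.060 × 1.4302 ≈ 12.958 mg/L.
Peak 13.0 mg/L vs MTC 19 mg/L: below toxic threshold.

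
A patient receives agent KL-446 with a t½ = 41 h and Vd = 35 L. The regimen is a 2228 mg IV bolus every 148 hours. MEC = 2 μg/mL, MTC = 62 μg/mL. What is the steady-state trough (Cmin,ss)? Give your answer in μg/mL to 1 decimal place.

5.7 μg/mL

k = ln2/t½ = ln2/41 ≈ 0.016906 h⁻¹; fraction remaining f = e^(−kτ) = e^(−0.016906×148) ≈ 0.0819.
Single-dose peak C₀ = D/Vd = 2228/35 ≈ 63.657 μg/mL.
Steady-state trough Cmin,ss = C₀·f/(1−f) ≈ 63.657 × 0.0819/0.9181 ≈ 5.679 μg/mL.
Trough 5.7 μg/mL vs MEC 2 μg/mL: adequate.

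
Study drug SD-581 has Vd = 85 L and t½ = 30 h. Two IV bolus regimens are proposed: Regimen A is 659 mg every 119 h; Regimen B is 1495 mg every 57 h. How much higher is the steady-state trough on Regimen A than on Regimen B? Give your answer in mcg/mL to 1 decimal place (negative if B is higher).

-5.9 mcg/mL

Regimen A: f = (1/2)^(119/30) ≈ 0.0640; Cmin,ss = (659/85)·f/(1−f) ≈ 0.530 mcg/mL.
Regimen B: f = (1/2)^(57/30) ≈ 0.2679; Cmin,ss = (1495/85)·f/(1−f) ≈ 6.436 mcg/mL.
Difference ≈ 0.530 − 6.436 ≈ -5.906 mcg/mL.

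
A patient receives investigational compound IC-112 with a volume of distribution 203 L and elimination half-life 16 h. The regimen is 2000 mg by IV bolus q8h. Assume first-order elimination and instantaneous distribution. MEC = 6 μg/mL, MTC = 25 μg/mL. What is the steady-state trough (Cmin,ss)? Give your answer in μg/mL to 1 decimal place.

23.8 μg/mL

τ/t½ = 8/16 ≈ 0.5, so fraction remaining f = (1/2)^(8/16) ≈ 0.7071.
Single-dose peak C₀ = D/Vd = 2000/203 ≈ 9.852 μg/mL.
Steady-state trough Cmin,ss = C₀·f/(1−f) ≈ 9.852 × 0.7071/0.2929 ≈ 23.784 μg/mL.
Trough 23.8 μg/mL vs MEC 6 μg/mL: adequate.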